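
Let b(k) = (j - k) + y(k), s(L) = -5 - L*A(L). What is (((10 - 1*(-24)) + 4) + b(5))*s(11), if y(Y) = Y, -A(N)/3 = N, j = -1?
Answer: 13246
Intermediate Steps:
A(N) = -3*N
s(L) = -5 + 3*L² (s(L) = -5 - L*(-3*L) = -5 - (-3)*L² = -5 + 3*L²)
b(k) = -1 (b(k) = (-1 - k) + k = -1)
(((10 - 1*(-24)) + 4) + b(5))*s(11) = (((10 - 1*(-24)) + 4) - 1)*(-5 + 3*11²) = (((10 + 24) + 4) - 1)*(-5 + 3*121) = ((34 + 4) - 1)*(-5 + 363) = (38 - 1)*358 = 37*358 = 13246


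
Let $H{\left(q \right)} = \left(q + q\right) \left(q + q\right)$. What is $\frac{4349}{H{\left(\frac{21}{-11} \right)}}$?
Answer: $\frac{526229}{1764} \approx 298.32$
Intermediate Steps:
$H{\left(q \right)} = 4 q^{2}$ ($H{\left(q \right)} = 2 q 2 q = 4 q^{2}$)
$\frac{4349}{H{\left(\frac{21}{-11} \right)}} = \frac{4349}{4 \left(\frac{21}{-11}\right)^{2}} = \frac{4349}{4 \left(21 \left(- \frac{1}{11}\right)\right)^{2}} = \frac{4349}{4 \left(- \frac{21}{11}\right)^{2}} = \frac{4349}{4 \cdot \frac{441}{121}} = \frac{4349}{\frac{1764}{121}} = 4349 \cdot \frac{121}{1764} = \frac{526229}{1764}$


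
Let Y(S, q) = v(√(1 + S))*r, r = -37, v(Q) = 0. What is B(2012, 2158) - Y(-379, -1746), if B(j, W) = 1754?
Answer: 1754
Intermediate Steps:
Y(S, q) = 0 (Y(S, q) = 0*(-37) = 0)
B(2012, 2158) - Y(-379, -1746) = 1754 - 1*0 = 1754 + 0 = 1754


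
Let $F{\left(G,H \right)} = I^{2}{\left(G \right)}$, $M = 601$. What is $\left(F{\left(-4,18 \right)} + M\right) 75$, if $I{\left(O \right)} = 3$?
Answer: $45750$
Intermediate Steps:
$F{\left(G,H \right)} = 9$ ($F{\left(G,H \right)} = 3^{2} = 9$)
$\left(F{\left(-4,18 \right)} + M\right) 75 = \left(9 + 601\right) 75 = 610 \cdot 75 = 45750$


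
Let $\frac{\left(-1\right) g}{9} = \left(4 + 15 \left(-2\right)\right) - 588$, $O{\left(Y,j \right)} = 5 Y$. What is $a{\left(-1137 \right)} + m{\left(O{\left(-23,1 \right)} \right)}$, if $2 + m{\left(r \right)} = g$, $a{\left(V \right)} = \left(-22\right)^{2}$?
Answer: $6008$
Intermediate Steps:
$g = 5526$ ($g = - 9 \left(\left(4 + 15 \left(-2\right)\right) - 588\right) = - 9 \left(\left(4 - 30\right) - 588\right) = - 9 \left(-26 - 588\right) = \left(-9\right) \left(-614\right) = 5526$)
$a{\left(V \right)} = 484$
$m{\left(r \right)} = 5524$ ($m{\left(r \right)} = -2 + 5526 = 5524$)
$a{\left(-1137 \right)} + m{\left(O{\left(-23,1 \right)} \right)} = 484 + 5524 = 6008$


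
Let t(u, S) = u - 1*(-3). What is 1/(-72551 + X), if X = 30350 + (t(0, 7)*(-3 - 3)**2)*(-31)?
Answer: -1/45549 ≈ -2.1954e-5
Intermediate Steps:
t(u, S) = 3 + u (t(u, S) = u + 3 = 3 + u)
X = 27002 (X = 30350 + ((3 + 0)*(-3 - 3)**2)*(-31) = 30350 + (3*(-6)**2)*(-31) = 30350 + (3*36)*(-31) = 30350 + 108*(-31) = 30350 - 3348 = 27002)
1/(-72551 + X) = 1/(-72551 + 27002) = 1/(-45549) = -1/45549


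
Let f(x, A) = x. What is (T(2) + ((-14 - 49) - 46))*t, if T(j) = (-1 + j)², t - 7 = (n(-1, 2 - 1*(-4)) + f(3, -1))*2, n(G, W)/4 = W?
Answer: -6588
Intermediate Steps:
n(G, W) = 4*W
t = 61 (t = 7 + (4*(2 - 1*(-4)) + 3)*2 = 7 + (4*(2 + 4) + 3)*2 = 7 + (4*6 + 3)*2 = 7 + (24 + 3)*2 = 7 + 27*2 = 7 + 54 = 61)
(T(2) + ((-14 - 49) - 46))*t = ((-1 + 2)² + ((-14 - 49) - 46))*61 = (1² + (-63 - 46))*61 = (1 - 109)*61 = -108*61 = -6588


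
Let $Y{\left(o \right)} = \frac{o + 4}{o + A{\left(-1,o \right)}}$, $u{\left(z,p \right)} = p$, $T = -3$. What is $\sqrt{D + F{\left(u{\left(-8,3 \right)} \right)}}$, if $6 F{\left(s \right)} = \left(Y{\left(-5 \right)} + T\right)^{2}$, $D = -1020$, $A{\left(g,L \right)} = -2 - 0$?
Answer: $\frac{2 i \sqrt{112305}}{21} \approx 31.916 i$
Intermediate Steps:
$A{\left(g,L \right)} = -2$ ($A{\left(g,L \right)} = -2 + 0 = -2$)
$Y{\left(o \right)} = \frac{4 + o}{-2 + o}$ ($Y{\left(o \right)} = \frac{o + 4}{o - 2} = \frac{4 + o}{-2 + o}$)
$F{\left(s \right)} = \frac{200}{147}$ ($F{\left(s \right)} = \frac{\left(\frac{4 - 5}{-2 - 5} - 3\right)^{2}}{6} = \frac{\left(\frac{1}{-7} \left(-1\right) - 3\right)^{2}}{6} = \frac{\left(\left(- \frac{1}{7}\right) \left(-1\right) - 3\right)^{2}}{6} = \frac{\left(\frac{1}{7} - 3\right)^{2}}{6} = \frac{\left(- \frac{20}{7}\right)^{2}}{6} = \frac{1}{6} \cdot \frac{400}{49} = \frac{200}{147}$)
$\sqrt{D + F{\left(u{\left(-8,3 \right)} \right)}} = \sqrt{-1020 + \frac{200}{147}} = \sqrt{- \frac{149740}{147}} = \frac{2 i \sqrt{112305}}{21}$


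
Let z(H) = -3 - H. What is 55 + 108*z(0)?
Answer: -269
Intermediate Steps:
55 + 108*z(0) = 55 + 108*(-3 - 1*0) = 55 + 108*(-3 + 0) = 55 + 108*(-3) = 55 - 324 = -269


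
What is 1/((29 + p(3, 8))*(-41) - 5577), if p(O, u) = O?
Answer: -1/6889 ≈ -0.00014516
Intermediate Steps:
1/((29 + p(3, 8))*(-41) - 5577) = 1/((29 + 3)*(-41) - 5577) = 1/(32*(-41) - 5577) = 1/(-1312 - 5577) = 1/(-6889) = -1/6889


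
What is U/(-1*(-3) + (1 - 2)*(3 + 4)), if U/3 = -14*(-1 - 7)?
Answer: -84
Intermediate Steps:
U = 336 (U = 3*(-14*(-1 - 7)) = 3*(-14*(-8)) = 3*112 = 336)
U/(-1*(-3) + (1 - 2)*(3 + 4)) = 336/(-1*(-3) + (1 - 2)*(3 + 4)) = 336/(3 - 1*7) = 336/(3 - 7) = 336/(-4) = 336*(-¼) = -84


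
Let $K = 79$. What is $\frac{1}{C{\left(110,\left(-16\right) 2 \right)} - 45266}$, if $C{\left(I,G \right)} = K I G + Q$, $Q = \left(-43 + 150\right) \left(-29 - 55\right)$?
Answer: $- \frac{1}{332334} \approx -3.009 \cdot 10^{-6}$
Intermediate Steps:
$Q = -8988$ ($Q = 107 \left(-84\right) = -8988$)
$C{\left(I,G \right)} = -8988 + 79 G I$ ($C{\left(I,G \right)} = 79 I G - 8988 = 79 G I - 8988 = -8988 + 79 G I$)
$\frac{1}{C{\left(110,\left(-16\right) 2 \right)} - 45266} = \frac{1}{\left(-8988 + 79 \left(\left(-16\right) 2\right) 110\right) - 45266} = \frac{1}{\left(-8988 + 79 \left(-32\right) 110\right) - 45266} = \frac{1}{\left(-8988 - 278080\right) - 45266} = \frac{1}{-287068 - 45266} = \frac{1}{-332334} = - \frac{1}{332334}$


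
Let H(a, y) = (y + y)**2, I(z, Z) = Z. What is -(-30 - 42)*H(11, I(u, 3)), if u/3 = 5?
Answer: 2592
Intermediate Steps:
u = 15 (u = 3*5 = 15)
H(a, y) = 4*y**2 (H(a, y) = (2*y)**2 = 4*y**2)
-(-30 - 42)*H(11, I(u, 3)) = -(-30 - 42)*4*3**2 = -(-72)*4*9 = -(-72)*36 = -1*(-2592) = 2592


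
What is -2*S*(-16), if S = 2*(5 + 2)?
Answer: 448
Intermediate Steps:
S = 14 (S = 2*7 = 14)
-2*S*(-16) = -2*14*(-16) = -28*(-16) = 448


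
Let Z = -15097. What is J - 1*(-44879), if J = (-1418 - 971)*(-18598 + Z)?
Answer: 80542234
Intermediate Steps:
J = 80497355 (J = (-1418 - 971)*(-18598 - 15097) = -2389*(-33695) = 80497355)
J - 1*(-44879) = 80497355 - 1*(-44879) = 80497355 + 44879 = 80542234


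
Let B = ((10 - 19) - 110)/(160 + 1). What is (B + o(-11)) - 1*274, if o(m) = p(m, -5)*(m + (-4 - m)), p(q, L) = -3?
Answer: -6043/23 ≈ -262.74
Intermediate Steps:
o(m) = 12 (o(m) = -3*(m + (-4 - m)) = -3*(-4) = 12)
B = -17/23 (B = (-9 - 110)/161 = -119*1/161 = -17/23 ≈ -0.73913)
(B + o(-11)) - 1*274 = (-17/23 + 12) - 1*274 = 259/23 - 274 = -6043/23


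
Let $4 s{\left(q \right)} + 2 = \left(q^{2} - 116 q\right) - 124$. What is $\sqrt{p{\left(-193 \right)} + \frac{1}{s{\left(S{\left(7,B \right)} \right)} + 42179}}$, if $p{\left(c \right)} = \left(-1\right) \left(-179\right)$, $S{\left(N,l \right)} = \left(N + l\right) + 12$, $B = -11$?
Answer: $\frac{\sqrt{1258907663377}}{83863} \approx 13.379$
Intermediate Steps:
$S{\left(N,l \right)} = 12 + N + l$
$s{\left(q \right)} = - \frac{63}{2} - 29 q + \frac{q^{2}}{4}$ ($s{\left(q \right)} = - \frac{1}{2} + \frac{\left(q^{2} - 116 q\right) - 124}{4} = - \frac{1}{2} + \frac{-124 + q^{2} - 116 q}{4} = - \frac{1}{2} - \left(31 + 29 q - \frac{q^{2}}{4}\right) = - \frac{63}{2} - 29 q + \frac{q^{2}}{4}$)
$p{\left(c \right)} = 179$
$\sqrt{p{\left(-193 \right)} + \frac{1}{s{\left(S{\left(7,B \right)} \right)} + 42179}} = \sqrt{179 + \frac{1}{\left(- \frac{63}{2} - 29 \left(12 + 7 - 11\right) + \frac{\left(12 + 7 - 11\right)^{2}}{4}\right) + 42179}} = \sqrt{179 + \frac{1}{\left(- \frac{63}{2} - 232 + \frac{8^{2}}{4}\right) + 42179}} = \sqrt{179 + \frac{1}{\left(- \frac{63}{2} - 232 + \frac{1}{4} \cdot 64\right) + 42179}} = \sqrt{179 + \frac{1}{\left(- \frac{63}{2} - 232 + 16\right) + 42179}} = \sqrt{179 + \frac{1}{- \frac{495}{2} + 42179}} = \sqrt{179 + \frac{1}{\frac{83863}{2}}} = \sqrt{179 + \frac{2}{83863}} = \sqrt{\frac{15011479}{83863}} = \frac{\sqrt{1258907663377}}{83863}$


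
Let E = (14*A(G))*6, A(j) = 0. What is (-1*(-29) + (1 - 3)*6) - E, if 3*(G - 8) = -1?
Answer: 17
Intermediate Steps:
G = 23/3 (G = 8 + (⅓)*(-1) = 8 - ⅓ = 23/3 ≈ 7.6667)
E = 0 (E = (14*0)*6 = 0*6 = 0)
(-1*(-29) + (1 - 3)*6) - E = (-1*(-29) + (1 - 3)*6) - 1*0 = (29 - 2*6) + 0 = (29 - 12) + 0 = 17 + 0 = 17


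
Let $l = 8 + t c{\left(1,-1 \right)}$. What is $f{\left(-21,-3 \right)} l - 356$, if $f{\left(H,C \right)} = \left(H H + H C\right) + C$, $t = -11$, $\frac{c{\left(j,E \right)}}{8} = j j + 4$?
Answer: $-216788$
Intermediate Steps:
$c{\left(j,E \right)} = 32 + 8 j^{2}$ ($c{\left(j,E \right)} = 8 \left(j j + 4\right) = 8 \left(j^{2} + 4\right) = 8 \left(4 + j^{2}\right) = 32 + 8 j^{2}$)
$f{\left(H,C \right)} = C + H^{2} + C H$ ($f{\left(H,C \right)} = \left(H^{2} + C H\right) + C = C + H^{2} + C H$)
$l = -432$ ($l = 8 - 11 \left(32 + 8 \cdot 1^{2}\right) = 8 - 11 \left(32 + 8 \cdot 1\right) = 8 - 11 \left(32 + 8\right) = 8 - 440 = -432$)
$f{\left(-21,-3 \right)} l - 356 = \left(-3 + \left(-21\right)^{2} - -63\right) \left(-432\right) - 356 = \left(-3 + 441 + 63\right) \left(-432\right) - 356 = 501 \left(-432\right) - 356 = -216432 - 356 = -216788$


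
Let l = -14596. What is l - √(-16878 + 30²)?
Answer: -14596 - I*√15978 ≈ -14596.0 - 126.4*I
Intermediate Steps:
l - √(-16878 + 30²) = -14596 - √(-16878 + 30²) = -14596 - √(-16878 + 900) = -14596 - √(-15978) = -14596 - I*√15978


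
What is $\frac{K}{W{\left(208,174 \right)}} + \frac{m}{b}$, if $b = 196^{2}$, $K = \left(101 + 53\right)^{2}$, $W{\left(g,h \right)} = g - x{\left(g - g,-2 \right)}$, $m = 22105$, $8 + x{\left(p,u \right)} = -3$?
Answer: $\frac{915914851}{8413104} \approx 108.87$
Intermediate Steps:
$x{\left(p,u \right)} = -11$ ($x{\left(p,u \right)} = -8 - 3 = -11$)
$W{\left(g,h \right)} = 11 + g$ ($W{\left(g,h \right)} = g - -11 = g + 11 = 11 + g$)
$K = 23716$ ($K = 154^{2} = 23716$)
$b = 38416$
$\frac{K}{W{\left(208,174 \right)}} + \frac{m}{b} = \frac{23716}{11 + 208} + \frac{22105}{38416} = \frac{23716}{219} + 22105 \cdot \frac{1}{38416} = 23716 \cdot \frac{1}{219} + \frac{22105}{38416} = \frac{23716}{219} + \frac{22105}{38416} = \frac{915914851}{8413104}$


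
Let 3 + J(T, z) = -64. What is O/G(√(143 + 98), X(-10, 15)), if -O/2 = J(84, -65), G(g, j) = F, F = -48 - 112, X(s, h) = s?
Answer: -67/80 ≈ -0.83750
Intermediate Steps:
J(T, z) = -67 (J(T, z) = -3 - 64 = -67)
F = -160
G(g, j) = -160
O = 134 (O = -2*(-67) = 134)
O/G(√(143 + 98), X(-10, 15)) = 134/(-160) = 134*(-1/160) = -67/80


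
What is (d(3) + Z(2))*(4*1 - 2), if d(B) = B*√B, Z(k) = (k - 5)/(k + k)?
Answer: -3/2 + 6*√3 ≈ 8.8923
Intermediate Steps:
Z(k) = (-5 + k)/(2*k) (Z(k) = (-5 + k)/((2*k)) = (-5 + k)*(1/(2*k)) = (-5 + k)/(2*k))
d(B) = B^(3/2)
(d(3) + Z(2))*(4*1 - 2) = (3^(3/2) + (½)*(-5 + 2)/2)*(4*1 - 2) = (3*√3 + (½)*(½)*(-3))*(4 - 2) = (3*√3 - ¾)*2 = (-¾ + 3*√3)*2 = -3/2 + 6*√3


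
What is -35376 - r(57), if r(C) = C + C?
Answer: -35490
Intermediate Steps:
r(C) = 2*C
-35376 - r(57) = -35376 - 2*57 = -35376 - 1*114 = -35376 - 114 = -35490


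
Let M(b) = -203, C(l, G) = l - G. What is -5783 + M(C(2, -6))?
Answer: -5986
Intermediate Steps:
-5783 + M(C(2, -6)) = -5783 - 203 = -5986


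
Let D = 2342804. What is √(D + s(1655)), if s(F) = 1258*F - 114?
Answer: 2*√1106170 ≈ 2103.5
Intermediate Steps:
s(F) = -114 + 1258*F
√(D + s(1655)) = √(2342804 + (-114 + 1258*1655)) = √(2342804 + (-114 + 2081990)) = √(2342804 + 2081876) = √4424680 = 2*√1106170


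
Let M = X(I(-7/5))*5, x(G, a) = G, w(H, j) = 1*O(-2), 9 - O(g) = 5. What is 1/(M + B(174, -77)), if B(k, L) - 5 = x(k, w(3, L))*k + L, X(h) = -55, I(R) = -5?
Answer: 1/29929 ≈ 3.3412e-5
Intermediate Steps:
O(g) = 4 (O(g) = 9 - 1*5 = 9 - 5 = 4)
w(H, j) = 4 (w(H, j) = 1*4 = 4)
B(k, L) = 5 + L + k² (B(k, L) = 5 + (k*k + L) = 5 + (k² + L) = 5 + (L + k²) = 5 + L + k²)
M = -275 (M = -55*5 = -275)
1/(M + B(174, -77)) = 1/(-275 + (5 - 77 + 174²)) = 1/(-275 + (5 - 77 + 30276)) = 1/(-275 + 30204) = 1/29929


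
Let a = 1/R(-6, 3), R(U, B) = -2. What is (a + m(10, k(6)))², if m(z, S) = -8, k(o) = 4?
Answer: 289/4 ≈ 72.250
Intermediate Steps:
a = -½ (a = 1/(-2) = -½ ≈ -0.50000)
(a + m(10, k(6)))² = (-½ - 8)² = (-17/2)² = 289/4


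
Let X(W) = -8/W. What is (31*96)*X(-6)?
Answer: 3968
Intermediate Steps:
(31*96)*X(-6) = (31*96)*(-8/(-6)) = 2976*(-8*(-⅙)) = 2976*(4/3) = 3968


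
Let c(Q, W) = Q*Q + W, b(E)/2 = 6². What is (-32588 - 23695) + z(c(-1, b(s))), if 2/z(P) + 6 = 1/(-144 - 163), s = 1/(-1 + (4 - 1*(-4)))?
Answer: -103730183/1843 ≈ -56283.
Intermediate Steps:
s = ⅐ (s = 1/(-1 + (4 + 4)) = 1/(-1 + 8) = 1/7 = ⅐ ≈ 0.14286)
b(E) = 72 (b(E) = 2*6² = 2*36 = 72)
c(Q, W) = W + Q² (c(Q, W) = Q² + W = W + Q²)
z(P) = -614/1843 (z(P) = 2/(-6 + 1/(-144 - 163)) = 2/(-6 + 1/(-307)) = 2/(-6 - 1/307) = 2/(-1843/307) = 2*(-307/1843) = -614/1843)
(-32588 - 23695) + z(c(-1, b(s))) = (-32588 - 23695) - 614/1843 = -56283 - 614/1843 = -103730183/1843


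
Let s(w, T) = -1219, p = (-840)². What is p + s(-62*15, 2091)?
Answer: 704381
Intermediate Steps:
p = 705600
p + s(-62*15, 2091) = 705600 - 1219 = 704381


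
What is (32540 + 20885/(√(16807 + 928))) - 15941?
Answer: 16599 + 4177*√17735/3547 ≈ 16756.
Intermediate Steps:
(32540 + 20885/(√(16807 + 928))) - 15941 = (32540 + 20885/(√17735)) - 15941 = (32540 + 20885*(√17735/17735)) - 15941 = (32540 + 4177*√17735/3547) - 15941 = 16599 + 4177*√17735/3547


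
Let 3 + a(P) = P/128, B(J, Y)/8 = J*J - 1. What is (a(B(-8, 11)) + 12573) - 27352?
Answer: -236449/16 ≈ -14778.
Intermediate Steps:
B(J, Y) = -8 + 8*J² (B(J, Y) = 8*(J*J - 1) = 8*(J² - 1) = 8*(-1 + J²) = -8 + 8*J²)
a(P) = -3 + P/128
(a(B(-8, 11)) + 12573) - 27352 = ((-3 + (-8 + 8*(-8)²)/128) + 12573) - 27352 = ((-3 + (-8 + 8*64)/128) + 12573) - 27352 = ((-3 + (-8 + 512)/128) + 12573) - 27352 = ((-3 + (1/128)*504) + 12573) - 27352 = ((-3 + 63/16) + 12573) - 27352 = (15/16 + 12573) - 27352 = 201183/16 - 27352 = -236449/16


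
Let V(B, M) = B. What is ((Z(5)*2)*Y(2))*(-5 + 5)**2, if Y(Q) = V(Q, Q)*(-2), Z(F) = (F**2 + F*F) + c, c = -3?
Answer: 0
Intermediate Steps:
Z(F) = -3 + 2*F**2 (Z(F) = (F**2 + F*F) - 3 = (F**2 + F**2) - 3 = 2*F**2 - 3 = -3 + 2*F**2)
Y(Q) = -2*Q (Y(Q) = Q*(-2) = -2*Q)
((Z(5)*2)*Y(2))*(-5 + 5)**2 = (((-3 + 2*5**2)*2)*(-2*2))*(-5 + 5)**2 = (((-3 + 2*25)*2)*(-4))*0**2 = (((-3 + 50)*2)*(-4))*0 = ((47*2)*(-4))*0 = (94*(-4))*0 = -376*0 = 0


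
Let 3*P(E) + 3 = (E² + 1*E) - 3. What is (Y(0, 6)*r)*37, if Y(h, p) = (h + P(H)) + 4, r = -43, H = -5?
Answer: -41366/3 ≈ -13789.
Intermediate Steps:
P(E) = -2 + E/3 + E²/3 (P(E) = -1 + ((E² + 1*E) - 3)/3 = -1 + ((E² + E) - 3)/3 = -1 + ((E + E²) - 3)/3 = -1 + (-3 + E + E²)/3 = -1 + (-1 + E/3 + E²/3) = -2 + E/3 + E²/3)
Y(h, p) = 26/3 + h (Y(h, p) = (h + (-2 + (⅓)*(-5) + (⅓)*(-5)²)) + 4 = (h + (-2 - 5/3 + (⅓)*25)) + 4 = (h + (-2 - 5/3 + 25/3)) + 4 = (h + 14/3) + 4 = (14/3 + h) + 4 = 26/3 + h)
(Y(0, 6)*r)*37 = ((26/3 + 0)*(-43))*37 = ((26/3)*(-43))*37 = -1118/3*37 = -41366/3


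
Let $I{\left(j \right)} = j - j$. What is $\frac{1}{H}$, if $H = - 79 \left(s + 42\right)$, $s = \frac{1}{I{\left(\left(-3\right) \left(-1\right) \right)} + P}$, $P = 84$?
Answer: $- \frac{84}{278791} \approx -0.0003013$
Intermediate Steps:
$I{\left(j \right)} = 0$
$s = \frac{1}{84}$ ($s = \frac{1}{0 + 84} = \frac{1}{84} \approx 0.011905$)
$H = - \frac{278791}{84}$ ($H = - 79 \left(\frac{1}{84} + 42\right) = \left(-79\right) \frac{3529}{84} = - \frac{278791}{84} \approx -3318.9$)
$\frac{1}{H} = \frac{1}{- \frac{278791}{84}} = - \frac{84}{278791}$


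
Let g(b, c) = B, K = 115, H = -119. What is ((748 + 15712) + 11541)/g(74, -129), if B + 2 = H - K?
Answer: -28001/236 ≈ -118.65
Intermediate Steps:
B = -236 (B = -2 + (-119 - 1*115) = -2 + (-119 - 115) = -2 - 234 = -236)
g(b, c) = -236
((748 + 15712) + 11541)/g(74, -129) = ((748 + 15712) + 11541)/(-236) = (16460 + 11541)*(-1/236) = 28001*(-1/236) = -28001/236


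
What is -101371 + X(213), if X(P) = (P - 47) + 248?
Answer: -100957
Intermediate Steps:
X(P) = 201 + P (X(P) = (-47 + P) + 248 = 201 + P)
-101371 + X(213) = -101371 + (201 + 213) = -101371 + 414 = -100957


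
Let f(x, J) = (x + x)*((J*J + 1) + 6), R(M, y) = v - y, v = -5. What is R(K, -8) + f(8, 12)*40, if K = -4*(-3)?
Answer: 96643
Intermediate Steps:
K = 12
R(M, y) = -5 - y
f(x, J) = 2*x*(7 + J²) (f(x, J) = (2*x)*((J² + 1) + 6) = (2*x)*((1 + J²) + 6) = (2*x)*(7 + J²) = 2*x*(7 + J²))
R(K, -8) + f(8, 12)*40 = (-5 - 1*(-8)) + (2*8*(7 + 12²))*40 = (-5 + 8) + (2*8*(7 + 144))*40 = 3 + (2*8*151)*40 = 3 + 2416*40 = 3 + 96640 = 96643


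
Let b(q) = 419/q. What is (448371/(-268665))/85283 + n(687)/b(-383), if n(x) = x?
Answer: -182690156047668/290920044385 ≈ -627.97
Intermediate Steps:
(448371/(-268665))/85283 + n(687)/b(-383) = (448371/(-268665))/85283 + 687/((419/(-383))) = (448371*(-1/268665))*(1/85283) + 687/((419*(-1/383))) = -149457/89555*1/85283 + 687/(-419/383) = -13587/694319915 + 687*(-383/419) = -13587/694319915 - 263121/419 = -182690156047668/290920044385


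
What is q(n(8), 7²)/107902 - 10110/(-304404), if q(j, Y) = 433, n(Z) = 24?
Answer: 50945673/1368575017 ≈ 0.037225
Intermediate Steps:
q(n(8), 7²)/107902 - 10110/(-304404) = 433/107902 - 10110/(-304404) = 433*(1/107902) - 10110*(-1/304404) = 433/107902 + 1685/50734 = 50945673/1368575017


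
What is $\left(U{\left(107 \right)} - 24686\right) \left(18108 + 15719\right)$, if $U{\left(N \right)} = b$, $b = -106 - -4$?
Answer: $-838503676$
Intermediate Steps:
$b = -102$ ($b = -106 + 4 = -102$)
$U{\left(N \right)} = -102$
$\left(U{\left(107 \right)} - 24686\right) \left(18108 + 15719\right) = \left(-102 - 24686\right) \left(18108 + 15719\right) = \left(-24788\right) 33827 = -838503676$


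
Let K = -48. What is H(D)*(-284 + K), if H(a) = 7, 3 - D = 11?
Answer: -2324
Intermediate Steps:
D = -8 (D = 3 - 1*11 = 3 - 11 = -8)
H(D)*(-284 + K) = 7*(-284 - 48) = 7*(-332) = -2324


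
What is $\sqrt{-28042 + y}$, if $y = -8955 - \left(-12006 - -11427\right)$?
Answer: $i \sqrt{36418} \approx 190.83 i$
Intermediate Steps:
$y = -8376$ ($y = -8955 - \left(-12006 + 11427\right) = -8955 - -579 = -8955 + 579 = -8376$)
$\sqrt{-28042 + y} = \sqrt{-28042 - 8376} = \sqrt{-36418} = i \sqrt{36418}$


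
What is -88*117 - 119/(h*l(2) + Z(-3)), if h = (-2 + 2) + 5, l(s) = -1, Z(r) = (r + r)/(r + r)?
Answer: -41065/4 ≈ -10266.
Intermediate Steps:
Z(r) = 1 (Z(r) = (2*r)/((2*r)) = (2*r)*(1/(2*r)) = 1)
h = 5 (h = 0 + 5 = 5)
-88*117 - 119/(h*l(2) + Z(-3)) = -88*117 - 119/(5*(-1) + 1) = -10296 - 119/(-5 + 1) = -10296 - 119/(-4) = -10296 - 119*(-1/4) = -10296 + 119/4 = -41065/4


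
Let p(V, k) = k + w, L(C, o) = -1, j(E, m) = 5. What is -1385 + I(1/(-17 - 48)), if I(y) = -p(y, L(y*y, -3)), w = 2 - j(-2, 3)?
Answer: -1381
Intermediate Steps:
w = -3 (w = 2 - 1*5 = 2 - 5 = -3)
p(V, k) = -3 + k (p(V, k) = k - 3 = -3 + k)
I(y) = 4 (I(y) = -(-3 - 1) = -1*(-4) = 4)
-1385 + I(1/(-17 - 48)) = -1385 + 4 = -1381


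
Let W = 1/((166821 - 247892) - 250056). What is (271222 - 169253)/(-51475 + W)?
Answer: -33764689063/17044762326 ≈ -1.9809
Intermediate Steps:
W = -1/331127 (W = 1/(-81071 - 250056) = 1/(-331127) = -1/331127 ≈ -3.0200e-6)
(271222 - 169253)/(-51475 + W) = (271222 - 169253)/(-51475 - 1/331127) = 101969/(-17044762326/331127) = 101969*(-331127/17044762326) = -33764689063/17044762326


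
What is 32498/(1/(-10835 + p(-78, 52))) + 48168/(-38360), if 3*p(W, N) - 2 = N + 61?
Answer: -5047266022963/14385 ≈ -3.5087e+8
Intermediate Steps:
p(W, N) = 21 + N/3 (p(W, N) = ⅔ + (N + 61)/3 = ⅔ + (61 + N)/3 = ⅔ + (61/3 + N/3) = 21 + N/3)
32498/(1/(-10835 + p(-78, 52))) + 48168/(-38360) = 32498/(1/(-10835 + (21 + (⅓)*52))) + 48168/(-38360) = 32498/(1/(-10835 + (21 + 52/3))) + 48168*(-1/38360) = 32498/(1/(-10835 + 115/3)) - 6021/4795 = 32498/(1/(-32390/3)) - 6021/4795 = 32498/(-3/32390) - 6021/4795 = 32498*(-32390/3) - 6021/4795 = -1052610220/3 - 6021/4795 = -5047266022963/14385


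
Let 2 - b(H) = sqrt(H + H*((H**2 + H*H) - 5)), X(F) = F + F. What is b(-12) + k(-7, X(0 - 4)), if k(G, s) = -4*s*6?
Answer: 194 - 4*I*sqrt(213) ≈ 194.0 - 58.378*I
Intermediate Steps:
X(F) = 2*F
k(G, s) = -24*s
b(H) = 2 - sqrt(H + H*(-5 + 2*H**2)) (b(H) = 2 - sqrt(H + H*((H**2 + H*H) - 5)) = 2 - sqrt(H + H*((H**2 + H**2) - 5)) = 2 - sqrt(H + H*(2*H**2 - 5)) = 2 - sqrt(H + H*(-5 + 2*H**2)))
b(-12) + k(-7, X(0 - 4)) = (2 - sqrt(2)*sqrt(-12*(-2 + (-12)**2))) - 48*(0 - 4) = (2 - sqrt(2)*sqrt(-12*(-2 + 144))) - 48*(-4) = (2 - sqrt(2)*sqrt(-12*142)) - 24*(-8) = (2 - sqrt(2)*sqrt(-1704)) + 192 = (2 - sqrt(2)*2*I*sqrt(426)) + 192 = (2 - 4*I*sqrt(213)) + 192 = 194 - 4*I*sqrt(213)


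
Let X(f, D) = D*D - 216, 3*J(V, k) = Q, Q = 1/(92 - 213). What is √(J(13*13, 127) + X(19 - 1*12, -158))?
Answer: √26950569/33 ≈ 157.31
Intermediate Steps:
Q = -1/121 (Q = 1/(-121) = -1/121 ≈ -0.0082645)
J(V, k) = -1/363 (J(V, k) = (⅓)*(-1/121) = -1/363)
X(f, D) = -216 + D² (X(f, D) = D² - 216 = -216 + D²)
√(J(13*13, 127) + X(19 - 1*12, -158)) = √(-1/363 + (-216 + (-158)²)) = √(-1/363 + (-216 + 24964)) = √(-1/363 + 24748) = √(8983523/363) = √26950569/33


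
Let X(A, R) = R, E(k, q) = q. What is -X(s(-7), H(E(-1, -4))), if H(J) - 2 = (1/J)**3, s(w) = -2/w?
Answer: -127/64 ≈ -1.9844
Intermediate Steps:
H(J) = 2 + J**(-3) (H(J) = 2 + (1/J)**3 = 2 + J**(-3))
-X(s(-7), H(E(-1, -4))) = -(2 + (-4)**(-3)) = -(2 - 1/64) = -1*127/64 = -127/64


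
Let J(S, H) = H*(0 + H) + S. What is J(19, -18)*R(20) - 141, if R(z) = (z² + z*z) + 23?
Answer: 282148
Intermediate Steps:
J(S, H) = S + H² (J(S, H) = H*H + S = H² + S = S + H²)
R(z) = 23 + 2*z² (R(z) = (z² + z²) + 23 = 2*z² + 23 = 23 + 2*z²)
J(19, -18)*R(20) - 141 = (19 + (-18)²)*(23 + 2*20²) - 141 = (19 + 324)*(23 + 2*400) - 141 = 343*(23 + 800) - 141 = 343*823 - 141 = 282289 - 141 = 282148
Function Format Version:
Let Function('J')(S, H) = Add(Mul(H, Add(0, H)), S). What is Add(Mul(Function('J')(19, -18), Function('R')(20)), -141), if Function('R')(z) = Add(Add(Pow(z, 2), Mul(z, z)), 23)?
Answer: 282148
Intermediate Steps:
Function('J')(S, H) = Add(S, Pow(H, 2)) (Function('J')(S, H) = Add(Mul(H, H), S) = Add(Pow(H, 2), S) = Add(S, Pow(H, 2)))
Function('R')(z) = Add(23, Mul(2, Pow(z, 2))) (Function('R')(z) = Add(Add(Pow(z, 2), Pow(z, 2)), 23) = Add(Mul(2, Pow(z, 2)), 23) = Add(23, Mul(2, Pow(z, 2))))
Add(Mul(Function('J')(19, -18), Function('R')(20)), -141) = Add(Mul(Add(19, Pow(-18, 2)), Add(23, Mul(2, Pow(20, 2)))), -141) = Add(Mul(Add(19, 324), Add(23, Mul(2, 400))), -141) = Add(Mul(343, Add(23, 800)), -141) = Add(Mul(343, 823), -141) = Add(282289, -141) = 282148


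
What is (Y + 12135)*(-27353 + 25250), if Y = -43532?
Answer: 66027891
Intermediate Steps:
(Y + 12135)*(-27353 + 25250) = (-43532 + 12135)*(-27353 + 25250) = -31397*(-2103) = 66027891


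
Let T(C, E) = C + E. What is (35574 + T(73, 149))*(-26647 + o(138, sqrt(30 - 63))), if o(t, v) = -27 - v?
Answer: -954822504 - 35796*I*sqrt(33) ≈ -9.5482e+8 - 2.0563e+5*I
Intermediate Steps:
(35574 + T(73, 149))*(-26647 + o(138, sqrt(30 - 63))) = (35574 + (73 + 149))*(-26647 + (-27 - sqrt(30 - 63))) = (35574 + 222)*(-26647 + (-27 - sqrt(-33))) = 35796*(-26647 + (-27 - I*sqrt(33))) = 35796*(-26674 - I*sqrt(33)) = -954822504 - 35796*I*sqrt(33)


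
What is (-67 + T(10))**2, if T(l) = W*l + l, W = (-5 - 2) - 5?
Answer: 31329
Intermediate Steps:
W = -12 (W = -7 - 5 = -12)
T(l) = -11*l (T(l) = -12*l + l = -11*l)
(-67 + T(10))**2 = (-67 - 11*10)**2 = (-67 - 110)**2 = (-177)**2 = 31329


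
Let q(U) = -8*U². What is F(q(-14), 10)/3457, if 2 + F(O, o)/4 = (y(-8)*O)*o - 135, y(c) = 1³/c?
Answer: 7292/3457 ≈ 2.1093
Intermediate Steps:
y(c) = 1/c
F(O, o) = -548 - O*o/2 (F(O, o) = -8 + 4*((O/(-8))*o - 135) = -8 + 4*((-O/8)*o - 135) = -8 + 4*(-O*o/8 - 135) = -8 + 4*(-135 - O*o/8) = -8 + (-540 - O*o/2) = -548 - O*o/2)
F(q(-14), 10)/3457 = (-548 - ½*(-8*(-14)²)*10)/3457 = (-548 - ½*(-8*196)*10)*(1/3457) = (-548 - ½*(-1568)*10)*(1/3457) = (-548 + 7840)*(1/3457) = 7292*(1/3457) = 7292/3457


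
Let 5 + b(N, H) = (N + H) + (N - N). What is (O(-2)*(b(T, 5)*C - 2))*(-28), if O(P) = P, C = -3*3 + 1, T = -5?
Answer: 2128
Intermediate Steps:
b(N, H) = -5 + H + N (b(N, H) = -5 + ((N + H) + (N - N)) = -5 + ((H + N) + 0) = -5 + (H + N) = -5 + H + N)
C = -8 (C = -9 + 1 = -8)
(O(-2)*(b(T, 5)*C - 2))*(-28) = -2*((-5 + 5 - 5)*(-8) - 2)*(-28) = -2*(-5*(-8) - 2)*(-28) = -2*(40 - 2)*(-28) = -2*38*(-28) = -76*(-28) = 2128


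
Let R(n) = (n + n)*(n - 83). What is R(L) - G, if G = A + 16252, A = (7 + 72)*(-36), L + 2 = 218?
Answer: 44048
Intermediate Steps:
L = 216 (L = -2 + 218 = 216)
A = -2844 (A = 79*(-36) = -2844)
R(n) = 2*n*(-83 + n) (R(n) = (2*n)*(-83 + n) = 2*n*(-83 + n))
G = 13408 (G = -2844 + 16252 = 13408)
R(L) - G = 2*216*(-83 + 216) - 1*13408 = 2*216*133 - 13408 = 57456 - 13408 = 44048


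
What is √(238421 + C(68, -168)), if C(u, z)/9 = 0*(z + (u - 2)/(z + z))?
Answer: √238421 ≈ 488.28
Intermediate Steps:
C(u, z) = 0 (C(u, z) = 9*(0*(z + (u - 2)/(z + z))) = 9*(0*(z + (-2 + u)/((2*z)))) = 9*(0*(z + (-2 + u)*(1/(2*z)))) = 9*(0*(z + (-2 + u)/(2*z))) = 9*0 = 0)
√(238421 + C(68, -168)) = √(238421 + 0) = √238421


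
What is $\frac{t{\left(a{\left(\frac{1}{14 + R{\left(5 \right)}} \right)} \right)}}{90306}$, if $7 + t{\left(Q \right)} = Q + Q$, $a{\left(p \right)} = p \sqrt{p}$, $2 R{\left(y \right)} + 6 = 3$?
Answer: $- \frac{7}{90306} + \frac{2 \sqrt{2}}{5644125} \approx -7.7013 \cdot 10^{-5}$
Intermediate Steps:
$R{\left(y \right)} = - \frac{3}{2}$ ($R{\left(y \right)} = -3 + \frac{1}{2} \cdot 3 = -3 + \frac{3}{2} = - \frac{3}{2}$)
$a{\left(p \right)} = p^{\frac{3}{2}}$
$t{\left(Q \right)} = -7 + 2 Q$ ($t{\left(Q \right)} = -7 + \left(Q + Q\right) = -7 + 2 Q$)
$\frac{t{\left(a{\left(\frac{1}{14 + R{\left(5 \right)}} \right)} \right)}}{90306} = \frac{-7 + 2 \left(\frac{1}{14 - \frac{3}{2}}\right)^{\frac{3}{2}}}{90306} = \left(-7 + 2 \left(\frac{1}{\frac{25}{2}}\right)^{\frac{3}{2}}\right) \frac{1}{90306} = \left(-7 + 2 \left(\frac{2}{25}\right)^{\frac{3}{2}}\right) \frac{1}{90306} = \left(-7 + 2 \frac{2 \sqrt{2}}{125}\right) \frac{1}{90306} = \left(-7 + \frac{4 \sqrt{2}}{125}\right) \frac{1}{90306} = - \frac{7}{90306} + \frac{2 \sqrt{2}}{5644125}$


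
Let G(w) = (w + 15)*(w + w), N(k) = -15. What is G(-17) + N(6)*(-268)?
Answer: 4088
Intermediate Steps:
G(w) = 2*w*(15 + w) (G(w) = (15 + w)*(2*w) = 2*w*(15 + w))
G(-17) + N(6)*(-268) = 2*(-17)*(15 - 17) - 15*(-268) = 2*(-17)*(-2) + 4020 = 68 + 4020 = 4088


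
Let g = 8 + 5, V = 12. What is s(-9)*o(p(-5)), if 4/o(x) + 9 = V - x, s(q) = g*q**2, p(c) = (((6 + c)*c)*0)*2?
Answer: 1404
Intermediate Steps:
p(c) = 0 (p(c) = ((c*(6 + c))*0)*2 = 0*2 = 0)
g = 13
s(q) = 13*q**2
o(x) = 4/(3 - x) (o(x) = 4/(-9 + (12 - x)) = 4/(3 - x))
s(-9)*o(p(-5)) = (13*(-9)**2)*(-4/(-3 + 0)) = (13*81)*(-4/(-3)) = 1053*(-4*(-1/3)) = 1053*(4/3) = 1404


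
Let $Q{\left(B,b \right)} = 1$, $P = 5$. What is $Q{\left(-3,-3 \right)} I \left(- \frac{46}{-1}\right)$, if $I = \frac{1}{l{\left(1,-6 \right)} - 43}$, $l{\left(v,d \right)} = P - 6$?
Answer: $- \frac{23}{22} \approx -1.0455$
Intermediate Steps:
$l{\left(v,d \right)} = -1$ ($l{\left(v,d \right)} = 5 - 6 = -1$)
$I = - \frac{1}{44}$ ($I = \frac{1}{-1 - 43} = \frac{1}{-44} = - \frac{1}{44} \approx -0.022727$)
$Q{\left(-3,-3 \right)} I \left(- \frac{46}{-1}\right) = 1 \left(- \frac{1}{44}\right) \left(- \frac{46}{-1}\right) = - \frac{\left(-46\right) \left(-1\right)}{44} = \left(- \frac{1}{44}\right) 46 = - \frac{23}{22}$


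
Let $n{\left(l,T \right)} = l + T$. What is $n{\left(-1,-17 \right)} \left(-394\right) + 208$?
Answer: $7300$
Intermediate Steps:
$n{\left(l,T \right)} = T + l$
$n{\left(-1,-17 \right)} \left(-394\right) + 208 = \left(-17 - 1\right) \left(-394\right) + 208 = \left(-18\right) \left(-394\right) + 208 = 7092 + 208 = 7300$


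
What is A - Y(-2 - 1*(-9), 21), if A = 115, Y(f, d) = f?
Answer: 108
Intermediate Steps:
A - Y(-2 - 1*(-9), 21) = 115 - (-2 - 1*(-9)) = 115 - (-2 + 9) = 115 - 1*7 = 115 - 7 = 108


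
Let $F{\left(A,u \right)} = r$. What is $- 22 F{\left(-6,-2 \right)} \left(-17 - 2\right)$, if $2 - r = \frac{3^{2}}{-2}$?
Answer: $2717$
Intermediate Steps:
$r = \frac{13}{2}$ ($r = 2 - \frac{3^{2}}{-2} = 2 - 9 \left(- \frac{1}{2}\right) = 2 - - \frac{9}{2} = 2 + \frac{9}{2} = \frac{13}{2} \approx 6.5$)
$F{\left(A,u \right)} = \frac{13}{2}$
$- 22 F{\left(-6,-2 \right)} \left(-17 - 2\right) = \left(-22\right) \frac{13}{2} \left(-17 - 2\right) = \left(-143\right) \left(-19\right) = 2717$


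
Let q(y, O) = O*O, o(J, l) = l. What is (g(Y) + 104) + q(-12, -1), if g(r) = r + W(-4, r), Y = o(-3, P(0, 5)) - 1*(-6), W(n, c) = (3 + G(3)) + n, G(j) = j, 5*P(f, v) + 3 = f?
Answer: 562/5 ≈ 112.40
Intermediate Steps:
P(f, v) = -⅗ + f/5
q(y, O) = O²
W(n, c) = 6 + n (W(n, c) = (3 + 3) + n = 6 + n)
Y = 27/5 (Y = (-⅗ + (⅕)*0) - 1*(-6) = (-⅗ + 0) + 6 = -⅗ + 6 = 27/5 ≈ 5.4000)
g(r) = 2 + r (g(r) = r + (6 - 4) = r + 2 = 2 + r)
(g(Y) + 104) + q(-12, -1) = ((2 + 27/5) + 104) + (-1)² = (37/5 + 104) + 1 = 557/5 + 1 = 562/5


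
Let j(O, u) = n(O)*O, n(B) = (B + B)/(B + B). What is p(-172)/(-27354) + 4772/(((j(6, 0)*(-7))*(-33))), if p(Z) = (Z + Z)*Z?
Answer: 4043870/3159387 ≈ 1.2800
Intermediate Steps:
n(B) = 1 (n(B) = (2*B)/((2*B)) = (2*B)*(1/(2*B)) = 1)
p(Z) = 2*Z² (p(Z) = (2*Z)*Z = 2*Z²)
j(O, u) = O (j(O, u) = 1*O = O)
p(-172)/(-27354) + 4772/(((j(6, 0)*(-7))*(-33))) = (2*(-172)²)/(-27354) + 4772/(((6*(-7))*(-33))) = (2*29584)*(-1/27354) + 4772/((-42*(-33))) = 59168*(-1/27354) + 4772/1386 = -29584/13677 + 4772*(1/1386) = -29584/13677 + 2386/693 = 4043870/3159387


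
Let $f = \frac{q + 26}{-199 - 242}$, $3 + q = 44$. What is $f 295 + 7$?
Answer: $- \frac{16678}{441} \approx -37.819$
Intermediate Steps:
$q = 41$ ($q = -3 + 44 = 41$)
$f = - \frac{67}{441}$ ($f = \frac{41 + 26}{-199 - 242} = \frac{67}{-441} = 67 \left(- \frac{1}{441}\right) = - \frac{67}{441} \approx -0.15193$)
$f 295 + 7 = \left(- \frac{67}{441}\right) 295 + 7 = - \frac{19765}{441} + 7 = - \frac{16678}{441}$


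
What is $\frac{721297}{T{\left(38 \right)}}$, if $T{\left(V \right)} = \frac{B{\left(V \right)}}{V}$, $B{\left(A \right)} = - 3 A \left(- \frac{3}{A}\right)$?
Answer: $\frac{27409286}{9} \approx 3.0455 \cdot 10^{6}$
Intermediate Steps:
$B{\left(A \right)} = 9$
$T{\left(V \right)} = \frac{9}{V}$
$\frac{721297}{T{\left(38 \right)}} = \frac{721297}{9 \cdot \frac{1}{38}} = \frac{721297}{\frac{9}{38}} = 721297 \cdot \frac{38}{9} = \frac{27409286}{9}$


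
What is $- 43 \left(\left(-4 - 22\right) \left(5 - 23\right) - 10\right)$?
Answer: $-19694$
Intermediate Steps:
$- 43 \left(\left(-4 - 22\right) \left(5 - 23\right) - 10\right) = - 43 \left(\left(-26\right) \left(-18\right) - 10\right) = - 43 \left(468 - 10\right) = \left(-43\right) 458 = -19694$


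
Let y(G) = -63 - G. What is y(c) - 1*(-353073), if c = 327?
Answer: 352683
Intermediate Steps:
y(c) - 1*(-353073) = (-63 - 1*327) - 1*(-353073) = (-63 - 327) + 353073 = -390 + 353073 = 352683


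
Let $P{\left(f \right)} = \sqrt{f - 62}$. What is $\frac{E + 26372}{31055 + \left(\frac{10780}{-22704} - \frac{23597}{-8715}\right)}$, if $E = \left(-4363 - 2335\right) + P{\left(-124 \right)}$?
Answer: $\frac{468110040}{738955093} + \frac{71380 i \sqrt{186}}{2216865279} \approx 0.63348 + 0.00043913 i$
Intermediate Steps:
$P{\left(f \right)} = \sqrt{-62 + f}$
$E = -6698 + i \sqrt{186}$ ($E = \left(-4363 - 2335\right) + \sqrt{-62 - 124} = -6698 + \sqrt{-186} = -6698 + i \sqrt{186} \approx -6698.0 + 13.638 i$)
$\frac{E + 26372}{31055 + \left(\frac{10780}{-22704} - \frac{23597}{-8715}\right)} = \frac{\left(-6698 + i \sqrt{186}\right) + 26372}{31055 + \left(\frac{10780}{-22704} - \frac{23597}{-8715}\right)} = \frac{19674 + i \sqrt{186}}{31055 + \left(10780 \left(- \frac{1}{22704}\right) - - \frac{3371}{1245}\right)} = \frac{19674 + i \sqrt{186}}{31055 + \left(- \frac{245}{516} + \frac{3371}{1245}\right)} = \frac{19674 + i \sqrt{186}}{31055 + \frac{159379}{71380}} = \frac{19674 + i \sqrt{186}}{\frac{2216865279}{71380}} = \left(19674 + i \sqrt{186}\right) \frac{71380}{2216865279} = \frac{468110040}{738955093} + \frac{71380 i \sqrt{186}}{2216865279}$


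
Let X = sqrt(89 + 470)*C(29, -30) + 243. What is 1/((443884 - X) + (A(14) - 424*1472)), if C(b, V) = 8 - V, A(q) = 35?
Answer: -45113/8140529277 + 19*sqrt(559)/16281058554 ≈ -5.5142e-6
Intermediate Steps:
X = 243 + 38*sqrt(559) (X = sqrt(89 + 470)*(8 - 1*(-30)) + 243 = sqrt(559)*(8 + 30) + 243 = sqrt(559)*38 + 243 = 38*sqrt(559) + 243 = 243 + 38*sqrt(559) ≈ 1141.4)
1/((443884 - X) + (A(14) - 424*1472)) = 1/((443884 - (243 + 38*sqrt(559))) + (35 - 424*1472)) = 1/((443884 + (-243 - 38*sqrt(559))) + (35 - 624128)) = 1/((443641 - 38*sqrt(559)) - 624093) = 1/(-180452 - 38*sqrt(559))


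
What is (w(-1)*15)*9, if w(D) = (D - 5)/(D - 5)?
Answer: 135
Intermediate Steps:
w(D) = 1 (w(D) = (-5 + D)/(-5 + D) = 1)
(w(-1)*15)*9 = (1*15)*9 = 15*9 = 135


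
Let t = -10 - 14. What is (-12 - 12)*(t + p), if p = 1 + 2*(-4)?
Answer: 744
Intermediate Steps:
p = -7 (p = 1 - 8 = -7)
t = -24
(-12 - 12)*(t + p) = (-12 - 12)*(-24 - 7) = -24*(-31) = 744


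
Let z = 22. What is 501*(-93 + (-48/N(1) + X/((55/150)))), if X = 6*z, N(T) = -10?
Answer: 680859/5 ≈ 1.3617e+5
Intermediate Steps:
X = 132 (X = 6*22 = 132)
501*(-93 + (-48/N(1) + X/((55/150)))) = 501*(-93 + (-48/(-10) + 132/((55/150)))) = 501*(-93 + (-48*(-1/10) + 132/((55*(1/150))))) = 501*(-93 + (24/5 + 132/(11/30))) = 501*(-93 + (24/5 + 132*(30/11))) = 501*(-93 + (24/5 + 360)) = 501*(-93 + 1824/5) = 501*(1359/5) = 680859/5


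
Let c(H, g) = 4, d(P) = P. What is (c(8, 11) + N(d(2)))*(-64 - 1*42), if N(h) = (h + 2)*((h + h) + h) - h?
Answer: -2756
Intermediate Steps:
N(h) = -h + 3*h*(2 + h) (N(h) = (2 + h)*(2*h + h) - h = (2 + h)*(3*h) - h = 3*h*(2 + h) - h = -h + 3*h*(2 + h))
(c(8, 11) + N(d(2)))*(-64 - 1*42) = (4 + 2*(5 + 3*2))*(-64 - 1*42) = (4 + 2*(5 + 6))*(-64 - 42) = (4 + 2*11)*(-106) = (4 + 22)*(-106) = 26*(-106) = -2756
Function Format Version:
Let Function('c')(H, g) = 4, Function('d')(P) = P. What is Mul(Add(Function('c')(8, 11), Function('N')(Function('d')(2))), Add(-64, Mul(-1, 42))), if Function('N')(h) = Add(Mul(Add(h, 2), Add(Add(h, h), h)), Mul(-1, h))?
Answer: -2756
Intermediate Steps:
Function('N')(h) = Add(Mul(-1, h), Mul(3, h, Add(2, h))) (Function('N')(h) = Add(Mul(Add(2, h), Add(Mul(2, h), h)), Mul(-1, h)) = Add(Mul(Add(2, h), Mul(3, h)), Mul(-1, h)) = Add(Mul(3, h, Add(2, h)), Mul(-1, h)) = Add(Mul(-1, h), Mul(3, h, Add(2, h))))
Mul(Add(Function('c')(8, 11), Function('N')(Function('d')(2))), Add(-64, Mul(-1, 42))) = Mul(Add(4, Mul(2, Add(5, Mul(3, 2)))), Add(-64, Mul(-1, 42))) = Mul(Add(4, Mul(2, Add(5, 6))), Add(-64, -42)) = Mul(Add(4, Mul(2, 11)), -106) = Mul(Add(4, 22), -106) = Mul(26, -106) = -2756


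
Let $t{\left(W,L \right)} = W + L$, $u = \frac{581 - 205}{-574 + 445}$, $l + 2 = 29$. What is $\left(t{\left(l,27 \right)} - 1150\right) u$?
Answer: $\frac{412096}{129} \approx 3194.5$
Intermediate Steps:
$l = 27$ ($l = -2 + 29 = 27$)
$u = - \frac{376}{129}$ ($u = \frac{376}{-129} = 376 \left(- \frac{1}{129}\right) = - \frac{376}{129} \approx -2.9147$)
$t{\left(W,L \right)} = L + W$
$\left(t{\left(l,27 \right)} - 1150\right) u = \left(\left(27 + 27\right) - 1150\right) \left(- \frac{376}{129}\right) = \left(54 - 1150\right) \left(- \frac{376}{129}\right) = \left(-1096\right) \left(- \frac{376}{129}\right) = \frac{412096}{129}$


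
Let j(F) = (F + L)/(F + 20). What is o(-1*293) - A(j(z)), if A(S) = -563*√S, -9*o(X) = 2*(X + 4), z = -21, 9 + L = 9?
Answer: 578/9 + 563*√21 ≈ 2644.2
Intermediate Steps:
L = 0 (L = -9 + 9 = 0)
o(X) = -8/9 - 2*X/9 (o(X) = -2*(X + 4)/9 = -2*(4 + X)/9 = -(8 + 2*X)/9 = -8/9 - 2*X/9)
j(F) = F/(20 + F) (j(F) = (F + 0)/(F + 20) = F/(20 + F))
o(-1*293) - A(j(z)) = (-8/9 - (-2)*293/9) - (-563)*√(-21/(20 - 21)) = (-8/9 - 2/9*(-293)) - (-563)*√(-21/(-1)) = (-8/9 + 586/9) - (-563)*√(-21*(-1)) = 578/9 - (-563)*√21 = 578/9 + 563*√21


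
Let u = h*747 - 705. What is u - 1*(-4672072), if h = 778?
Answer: 5252533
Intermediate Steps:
u = 580461 (u = 778*747 - 705 = 581166 - 705 = 580461)
u - 1*(-4672072) = 580461 - 1*(-4672072) = 580461 + 4672072 = 5252533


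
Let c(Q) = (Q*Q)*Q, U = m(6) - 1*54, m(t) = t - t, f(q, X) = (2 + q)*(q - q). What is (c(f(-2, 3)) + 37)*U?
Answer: -1998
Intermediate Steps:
f(q, X) = 0 (f(q, X) = (2 + q)*0 = 0)
m(t) = 0
U = -54 (U = 0 - 1*54 = 0 - 54 = -54)
c(Q) = Q³ (c(Q) = Q²*Q = Q³)
(c(f(-2, 3)) + 37)*U = (0³ + 37)*(-54) = (0 + 37)*(-54) = 37*(-54) = -1998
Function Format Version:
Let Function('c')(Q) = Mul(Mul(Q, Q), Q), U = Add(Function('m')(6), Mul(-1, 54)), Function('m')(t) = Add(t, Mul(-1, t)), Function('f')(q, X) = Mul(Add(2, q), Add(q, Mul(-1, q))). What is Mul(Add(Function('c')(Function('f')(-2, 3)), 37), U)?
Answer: -1998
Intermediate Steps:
Function('f')(q, X) = 0 (Function('f')(q, X) = Mul(Add(2, q), 0) = 0)
Function('m')(t) = 0
U = -54 (U = Add(0, Mul(-1, 54)) = Add(0, -54) = -54)
Function('c')(Q) = Pow(Q, 3) (Function('c')(Q) = Mul(Pow(Q, 2), Q) = Pow(Q, 3))
Mul(Add(Function('c')(Function('f')(-2, 3)), 37), U) = Mul(Add(Pow(0, 3), 37), -54) = Mul(Add(0, 37), -54) = Mul(37, -54) = -1998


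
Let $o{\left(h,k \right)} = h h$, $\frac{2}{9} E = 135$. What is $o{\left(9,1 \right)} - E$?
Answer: $- \frac{1053}{2} \approx -526.5$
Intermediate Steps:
$E = \frac{1215}{2}$ ($E = \frac{9}{2} \cdot 135 = \frac{1215}{2} \approx 607.5$)
$o{\left(h,k \right)} = h^{2}$
$o{\left(9,1 \right)} - E = 9^{2} - \frac{1215}{2} = 81 - \frac{1215}{2} = - \frac{1053}{2}$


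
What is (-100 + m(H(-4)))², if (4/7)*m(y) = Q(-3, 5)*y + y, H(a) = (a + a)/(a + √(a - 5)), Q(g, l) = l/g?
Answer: 57935488/5625 + 426272*I/1875 ≈ 10300.0 + 227.34*I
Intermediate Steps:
H(a) = 2*a/(a + √(-5 + a)) (H(a) = (2*a)/(a + √(-5 + a)) = 2*a/(a + √(-5 + a)))
m(y) = -7*y/6 (m(y) = 7*((5/(-3))*y + y)/4 = 7*((5*(-⅓))*y + y)/4 = 7*(-5*y/3 + y)/4 = 7*(-2*y/3)/4 = -7*y/6)
(-100 + m(H(-4)))² = (-100 - 7*(-4)/(3*(-4 + √(-5 - 4))))² = (-100 - 7*(-4)/(3*(-4 + √(-9))))² = (-100 - 7*(-4)/(3*(-4 + 3*I)))² = (-100 - 7*(-4)*(-4 - 3*I)/25/3)² = (-100 - 7*(32/25 + 24*I/25)/6)² = (-100 + (-112/75 - 28*I/25))² = (-7612/75 - 28*I/25)²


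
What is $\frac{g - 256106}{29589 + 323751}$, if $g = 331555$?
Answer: $\frac{75449}{353340} \approx 0.21353$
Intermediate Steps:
$\frac{g - 256106}{29589 + 323751} = \frac{331555 - 256106}{29589 + 323751} = \frac{75449}{353340}$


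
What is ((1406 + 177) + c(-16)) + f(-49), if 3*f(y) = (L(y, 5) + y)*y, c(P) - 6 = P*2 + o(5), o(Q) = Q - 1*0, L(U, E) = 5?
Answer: 6842/3 ≈ 2280.7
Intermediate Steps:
o(Q) = Q (o(Q) = Q + 0 = Q)
c(P) = 11 + 2*P (c(P) = 6 + (P*2 + 5) = 6 + (2*P + 5) = 6 + (5 + 2*P) = 11 + 2*P)
f(y) = y*(5 + y)/3 (f(y) = ((5 + y)*y)/3 = (y*(5 + y))/3 = y*(5 + y)/3)
((1406 + 177) + c(-16)) + f(-49) = ((1406 + 177) + (11 + 2*(-16))) + (⅓)*(-49)*(5 - 49) = (1583 + (11 - 32)) + (⅓)*(-49)*(-44) = (1583 - 21) + 2156/3 = 1562 + 2156/3 = 6842/3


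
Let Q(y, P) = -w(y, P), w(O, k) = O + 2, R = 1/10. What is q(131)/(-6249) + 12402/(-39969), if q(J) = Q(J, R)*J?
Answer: 68764421/27751809 ≈ 2.4778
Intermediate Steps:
R = 1/10 (R = 1*(1/10) = 1/10 ≈ 0.10000)
w(O, k) = 2 + O
Q(y, P) = -2 - y (Q(y, P) = -(2 + y) = -2 - y)
q(J) = J*(-2 - J) (q(J) = (-2 - J)*J = J*(-2 - J))
q(131)/(-6249) + 12402/(-39969) = -1*131*(2 + 131)/(-6249) + 12402/(-39969) = -1*131*133*(-1/6249) + 12402*(-1/39969) = -17423*(-1/6249) - 1378/4441 = 17423/6249 - 1378/4441 = 68764421/27751809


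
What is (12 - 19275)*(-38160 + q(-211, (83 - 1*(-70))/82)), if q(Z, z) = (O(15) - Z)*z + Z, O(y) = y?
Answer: 29971725486/41 ≈ 7.3102e+8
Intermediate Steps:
q(Z, z) = Z + z*(15 - Z) (q(Z, z) = (15 - Z)*z + Z = z*(15 - Z) + Z = Z + z*(15 - Z))
(12 - 19275)*(-38160 + q(-211, (83 - 1*(-70))/82)) = (12 - 19275)*(-38160 + (-211 + 15*((83 - 1*(-70))/82) - 1*(-211)*(83 - 1*(-70))/82)) = -19263*(-38160 + (-211 + 15*((83 + 70)*(1/82)) - 1*(-211)*(83 + 70)*(1/82))) = -19263*(-38160 + (-211 + 15*(153*(1/82)) - 1*(-211)*153*(1/82))) = -19263*(-38160 + (-211 + 15*(153/82) - 1*(-211)*153/82)) = -19263*(-38160 + (-211 + 2295/82 + 32283/82)) = -19263*(-38160 + 8638/41) = -19263*(-1555922/41) = 29971725486/41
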